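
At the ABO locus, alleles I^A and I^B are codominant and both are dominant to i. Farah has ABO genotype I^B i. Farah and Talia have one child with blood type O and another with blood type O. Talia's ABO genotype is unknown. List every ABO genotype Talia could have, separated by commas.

I^A i, I^B i, i i

For each candidate genotype of Talia, check whether crossing it with I^B i can produce every observed child phenotype.
  I^A I^A → possible child types {A, AB} ✗
  I^A I^B → possible child types {A, B, AB} ✗
  I^A i → possible child types {O, A, B, AB} ✓
  I^B I^B → possible child types {B} ✗
  I^B i → possible child types {O, B} ✓
  i i → possible child types {O, B} ✓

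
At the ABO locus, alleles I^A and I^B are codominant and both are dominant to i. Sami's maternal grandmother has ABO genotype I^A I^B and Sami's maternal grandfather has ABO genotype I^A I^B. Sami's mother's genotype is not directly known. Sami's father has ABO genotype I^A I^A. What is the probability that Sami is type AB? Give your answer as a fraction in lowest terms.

1/2

Sami's mother's ABO genotype from I^A I^B × I^A I^B: 1/4 I^A I^A, 1/2 I^A I^B, 1/4 I^B I^B.
Crossing each possibility with the father I^A I^A and summing P(type AB): 1/4·0 + 1/2·1/2 + 1/4·1 = 1/2.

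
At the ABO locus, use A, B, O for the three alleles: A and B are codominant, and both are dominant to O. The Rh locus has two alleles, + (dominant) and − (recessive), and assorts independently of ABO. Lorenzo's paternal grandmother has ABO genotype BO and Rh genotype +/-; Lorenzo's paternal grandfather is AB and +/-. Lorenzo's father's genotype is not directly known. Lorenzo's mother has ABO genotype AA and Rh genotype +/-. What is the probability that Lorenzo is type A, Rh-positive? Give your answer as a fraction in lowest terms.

3/8

Lorenzo's father's ABO genotype from BO × AB: 1/4 AB, 1/4 AO, 1/4 BB, 1/4 BO.
Crossing each possibility with the mother AA and summing P(type A): 1/4·1/2 + 1/4·1 + 1/4·0 + 1/4·1/2 = 1/2.
Similarly for Rh via the father's Rh distribution: P(Rh+) = 3/4.
Independent loci: 1/2 × 3/4 = 3/8.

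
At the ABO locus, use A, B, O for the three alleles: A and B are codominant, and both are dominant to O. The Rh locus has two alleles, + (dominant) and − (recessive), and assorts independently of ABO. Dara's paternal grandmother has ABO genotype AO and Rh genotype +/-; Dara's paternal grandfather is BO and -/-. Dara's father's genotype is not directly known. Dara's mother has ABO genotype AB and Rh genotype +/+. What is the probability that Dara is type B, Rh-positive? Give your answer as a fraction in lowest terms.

3/8

Dara's father's ABO genotype from AO × BO: 1/4 AB, 1/4 AO, 1/4 BO, 1/4 OO.
Crossing each possibility with the mother AB and summing P(type B): 1/4·1/4 + 1/4·1/4 + 1/4·1/2 + 1/4·1/2 = 3/8.
Similarly for Rh via the father's Rh distribution: P(Rh+) = 1.
Independent loci: 3/8 × 1 = 3/8.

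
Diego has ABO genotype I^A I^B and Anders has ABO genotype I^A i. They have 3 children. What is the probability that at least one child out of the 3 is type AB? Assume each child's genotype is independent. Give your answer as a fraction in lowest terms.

37/64

ABO cross I^A I^B × I^A i → 1/2 A, 1/4 B, 1/4 AB.
So P(type AB) = 1/4 per child.
P(none) = (3/4)^3 = 27/64; P(at least one) = 1 − 27/64 = 37/64.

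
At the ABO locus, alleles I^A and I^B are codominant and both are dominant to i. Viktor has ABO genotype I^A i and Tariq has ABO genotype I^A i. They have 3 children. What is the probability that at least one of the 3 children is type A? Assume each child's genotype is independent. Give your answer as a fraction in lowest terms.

ABO cross I^A i × I^A i → 1/4 O, 3/4 A.
So P(type A) = 3/4 per child.
P(none) = (1/4)^3 = 1/64; P(at least one) = 1 − 1/64 = 63/64.

63/64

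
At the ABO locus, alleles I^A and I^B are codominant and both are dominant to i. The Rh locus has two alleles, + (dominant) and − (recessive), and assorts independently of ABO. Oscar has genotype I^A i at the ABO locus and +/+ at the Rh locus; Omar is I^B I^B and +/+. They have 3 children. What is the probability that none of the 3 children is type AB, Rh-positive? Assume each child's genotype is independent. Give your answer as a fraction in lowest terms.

1/8

ABO cross I^A i × I^B I^B → 1/2 B, 1/2 AB.
Rh cross +/+ × +/+ → 1 Rh+; so P(type AB, Rh-positive) = 1/2 × 1 = 1/2 per child.
P(not type AB, Rh-positive) = 1/2 for one child; (1/2)^3 = 1/8.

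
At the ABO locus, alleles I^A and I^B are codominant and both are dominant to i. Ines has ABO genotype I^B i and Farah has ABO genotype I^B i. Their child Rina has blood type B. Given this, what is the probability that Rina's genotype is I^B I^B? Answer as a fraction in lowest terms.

1/3

Cross I^B i × I^B i → 1/4 I^B I^B, 1/2 I^B i, 1/4 i i.
Type-B genotypes among offspring: I^B I^B (1/4), I^B i (1/2); total 3/4.
P(I^B I^B | type B) = (1/4) / (3/4) = 1/3.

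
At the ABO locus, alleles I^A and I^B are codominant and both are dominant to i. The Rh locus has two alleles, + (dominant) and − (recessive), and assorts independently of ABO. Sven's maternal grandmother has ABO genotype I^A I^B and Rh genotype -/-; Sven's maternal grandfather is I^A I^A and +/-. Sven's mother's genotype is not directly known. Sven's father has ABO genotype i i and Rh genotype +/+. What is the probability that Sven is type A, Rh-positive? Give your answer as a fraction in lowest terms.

3/4

Sven's mother's ABO genotype from I^A I^B × I^A I^A: 1/2 I^A I^A, 1/2 I^A I^B.
Crossing each possibility with the father i i and summing P(type A): 1/2·1 + 1/2·1/2 = 3/4.
Similarly for Rh via the mother's Rh distribution: P(Rh+) = 1.
Independent loci: 3/4 × 1 = 3/4.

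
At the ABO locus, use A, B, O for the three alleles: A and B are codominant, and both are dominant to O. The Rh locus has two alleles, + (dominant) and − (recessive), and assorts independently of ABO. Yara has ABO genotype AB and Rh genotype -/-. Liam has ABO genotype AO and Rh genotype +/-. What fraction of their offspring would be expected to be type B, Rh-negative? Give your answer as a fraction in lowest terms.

ABO cross AB × AO → offspring phenotypes: 1/2 A, 1/4 B, 1/4 AB.
Rh cross -/- × +/- → 1/2 Rh+, 1/2 Rh-.
Independent loci: P(type B, Rh-negative) = 1/4 × 1/2 = 1/8.

1/8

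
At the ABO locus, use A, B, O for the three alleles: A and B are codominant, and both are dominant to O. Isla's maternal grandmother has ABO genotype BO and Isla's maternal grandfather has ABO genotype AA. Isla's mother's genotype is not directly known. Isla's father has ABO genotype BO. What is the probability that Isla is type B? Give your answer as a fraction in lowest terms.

Isla's mother's ABO genotype from BO × AA: 1/2 AB, 1/2 AO.
Crossing each possibility with the father BO and summing P(type B): 1/2·1/2 + 1/2·1/4 = 3/8.

3/8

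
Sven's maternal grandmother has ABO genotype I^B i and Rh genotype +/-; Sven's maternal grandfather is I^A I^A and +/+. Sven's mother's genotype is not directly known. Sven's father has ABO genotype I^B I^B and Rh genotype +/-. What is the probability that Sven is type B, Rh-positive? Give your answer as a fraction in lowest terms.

7/16

Sven's mother's ABO genotype from I^B i × I^A I^A: 1/2 I^A I^B, 1/2 I^A i.
Crossing each possibility with the father I^B I^B and summing P(type B): 1/2·1/2 + 1/2·1/2 = 1/2.
Similarly for Rh via the mother's Rh distribution: P(Rh+) = 7/8.
Independent loci: 1/2 × 7/8 = 7/16.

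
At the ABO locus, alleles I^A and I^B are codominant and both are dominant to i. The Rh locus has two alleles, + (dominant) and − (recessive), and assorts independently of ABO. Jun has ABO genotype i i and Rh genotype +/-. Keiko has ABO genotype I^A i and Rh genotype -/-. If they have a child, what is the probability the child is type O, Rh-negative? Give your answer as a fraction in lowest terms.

ABO cross i i × I^A i → offspring phenotypes: 1/2 O, 1/2 A.
Rh cross +/- × -/- → 1/2 Rh+, 1/2 Rh-.
Independent loci: P(type O, Rh-negative) = 1/2 × 1/2 = 1/4.

1/4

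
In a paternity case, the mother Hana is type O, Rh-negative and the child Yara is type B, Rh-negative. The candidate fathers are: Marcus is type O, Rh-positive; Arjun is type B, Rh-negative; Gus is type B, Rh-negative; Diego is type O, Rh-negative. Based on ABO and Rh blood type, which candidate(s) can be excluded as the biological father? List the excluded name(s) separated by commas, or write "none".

Marcus, Diego

A candidate is excluded only if no genotype consistent with his phenotype could produce a type B, Rh-negative child with a type O, Rh-negative mother.
Marcus (type O, Rh+): no genotype consistent with that phenotype can produce a type-B Rh- child with a type-O mother.
Diego (type O, Rh-): no genotype consistent with that phenotype can produce a type-B Rh- child with a type-O mother.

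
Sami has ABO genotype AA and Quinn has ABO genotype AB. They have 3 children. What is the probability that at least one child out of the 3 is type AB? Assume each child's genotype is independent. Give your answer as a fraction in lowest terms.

7/8

ABO cross AA × AB → 1/2 A, 1/2 AB.
So P(type AB) = 1/2 per child.
P(none) = (1/2)^3 = 1/8; P(at least one) = 1 − 1/8 = 7/8.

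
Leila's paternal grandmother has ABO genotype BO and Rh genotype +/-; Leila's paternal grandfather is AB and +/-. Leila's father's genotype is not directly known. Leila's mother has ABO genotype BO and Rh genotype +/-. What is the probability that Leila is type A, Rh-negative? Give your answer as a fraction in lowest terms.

Leila's father's ABO genotype from BO × AB: 1/4 AB, 1/4 AO, 1/4 BB, 1/4 BO.
Crossing each possibility with the mother BO and summing P(type A): 1/4·1/4 + 1/4·1/4 + 1/4·0 + 1/4·0 = 1/8.
Similarly for Rh via the father's Rh distribution: P(Rh-) = 1/4.
Independent loci: 1/8 × 1/4 = 1/32.

1/32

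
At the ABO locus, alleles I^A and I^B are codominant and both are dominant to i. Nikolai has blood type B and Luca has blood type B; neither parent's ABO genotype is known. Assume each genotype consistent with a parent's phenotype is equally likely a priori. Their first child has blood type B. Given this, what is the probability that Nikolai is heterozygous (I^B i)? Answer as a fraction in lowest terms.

7/15

Possible genotypes: Nikolai ∈ {I^B I^B, I^B i}; Luca ∈ {I^B I^B, I^B i}.
Weight each parental genotype pair by prior × P(type-B child):
  I^B I^B × I^B I^B: posterior weight 4/15.
  I^B I^B × I^B i: posterior weight 4/15.
  I^B i × I^B I^B: posterior weight 4/15.
  I^B i × I^B i: posterior weight 1/5.
Sum the posterior weight over pairs where Nikolai is I^B i: 7/15.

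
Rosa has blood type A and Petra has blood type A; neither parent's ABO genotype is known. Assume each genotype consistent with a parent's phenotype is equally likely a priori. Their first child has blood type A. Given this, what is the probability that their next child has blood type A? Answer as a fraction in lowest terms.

Possible genotypes: Rosa ∈ {I^A I^A, I^A i}; Petra ∈ {I^A I^A, I^A i}.
Weight each parental genotype pair by prior × P(type-A child):
  I^A I^A × I^A I^A: posterior weight 4/15; P(next child type A) = 1.
  I^A I^A × I^A i: posterior weight 4/15; P(next child type A) = 1.
  I^A i × I^A I^A: posterior weight 4/15; P(next child type A) = 1.
  I^A i × I^A i: posterior weight 1/5; P(next child type A) = 3/4.
Weighted sum = 19/20.

19/20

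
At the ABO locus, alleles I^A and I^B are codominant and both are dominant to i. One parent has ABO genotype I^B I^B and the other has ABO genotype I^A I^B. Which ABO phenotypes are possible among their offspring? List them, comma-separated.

B, AB

Gametes from I^B I^B × I^A I^B give offspring ABO genotypes I^A I^B, I^B I^B, i.e. phenotypes B, AB.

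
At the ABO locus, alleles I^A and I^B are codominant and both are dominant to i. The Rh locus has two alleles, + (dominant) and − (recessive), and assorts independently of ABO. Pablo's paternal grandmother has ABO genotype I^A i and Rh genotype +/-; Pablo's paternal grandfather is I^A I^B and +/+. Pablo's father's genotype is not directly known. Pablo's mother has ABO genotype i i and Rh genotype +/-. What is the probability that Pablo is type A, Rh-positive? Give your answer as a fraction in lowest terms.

7/16

Pablo's father's ABO genotype from I^A i × I^A I^B: 1/4 I^A I^A, 1/4 I^A I^B, 1/4 I^A i, 1/4 I^B i.
Crossing each possibility with the mother i i and summing P(type A): 1/4·1 + 1/4·1/2 + 1/4·1/2 + 1/4·0 = 1/2.
Similarly for Rh via the father's Rh distribution: P(Rh+) = 7/8.
Independent loci: 1/2 × 7/8 = 7/16.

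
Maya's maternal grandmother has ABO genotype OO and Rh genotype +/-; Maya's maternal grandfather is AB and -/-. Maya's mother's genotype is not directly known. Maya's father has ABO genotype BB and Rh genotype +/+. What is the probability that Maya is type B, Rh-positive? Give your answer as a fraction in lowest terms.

Maya's mother's ABO genotype from OO × AB: 1/2 AO, 1/2 BO.
Crossing each possibility with the father BB and summing P(type B): 1/2·1/2 + 1/2·1 = 3/4.
Similarly for Rh via the mother's Rh distribution: P(Rh+) = 1.
Independent loci: 3/4 × 1 = 3/4.

3/4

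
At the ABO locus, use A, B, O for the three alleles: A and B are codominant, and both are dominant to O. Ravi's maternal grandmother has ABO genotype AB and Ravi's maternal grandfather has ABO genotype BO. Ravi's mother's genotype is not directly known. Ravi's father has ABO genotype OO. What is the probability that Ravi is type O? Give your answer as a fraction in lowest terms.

1/4

Ravi's mother's ABO genotype from AB × BO: 1/4 AB, 1/4 AO, 1/4 BB, 1/4 BO.
Crossing each possibility with the father OO and summing P(type O): 1/4·0 + 1/4·1/2 + 1/4·0 + 1/4·1/2 = 1/4.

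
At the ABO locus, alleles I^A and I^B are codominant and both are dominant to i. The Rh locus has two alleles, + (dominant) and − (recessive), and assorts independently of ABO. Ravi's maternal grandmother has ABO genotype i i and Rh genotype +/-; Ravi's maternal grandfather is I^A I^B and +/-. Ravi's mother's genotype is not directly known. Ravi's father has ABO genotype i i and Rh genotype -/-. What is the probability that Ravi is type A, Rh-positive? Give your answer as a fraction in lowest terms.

1/8

Ravi's mother's ABO genotype from i i × I^A I^B: 1/2 I^A i, 1/2 I^B i.
Crossing each possibility with the father i i and summing P(type A): 1/2·1/2 + 1/2·0 = 1/4.
Similarly for Rh via the mother's Rh distribution: P(Rh+) = 1/2.
Independent loci: 1/4 × 1/2 = 1/8.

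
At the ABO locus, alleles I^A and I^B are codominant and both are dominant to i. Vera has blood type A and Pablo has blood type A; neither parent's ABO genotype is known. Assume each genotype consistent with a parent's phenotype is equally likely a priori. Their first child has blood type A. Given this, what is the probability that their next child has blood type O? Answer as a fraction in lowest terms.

Possible genotypes: Vera ∈ {I^A I^A, I^A i}; Pablo ∈ {I^A I^A, I^A i}.
Weight each parental genotype pair by prior × P(type-A child):
  I^A I^A × I^A I^A: posterior weight 4/15; P(next child type O) = 0.
  I^A I^A × I^A i: posterior weight 4/15; P(next child type O) = 0.
  I^A i × I^A I^A: posterior weight 4/15; P(next child type O) = 0.
  I^A i × I^A i: posterior weight 1/5; P(next child type O) = 1/4.
Weighted sum = 1/20.

1/20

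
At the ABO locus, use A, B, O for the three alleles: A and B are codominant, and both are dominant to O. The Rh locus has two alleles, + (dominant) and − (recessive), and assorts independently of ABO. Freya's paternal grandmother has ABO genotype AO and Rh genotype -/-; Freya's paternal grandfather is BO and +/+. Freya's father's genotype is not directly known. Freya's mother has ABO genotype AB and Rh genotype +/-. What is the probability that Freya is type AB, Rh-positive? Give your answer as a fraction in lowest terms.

3/16

Freya's father's ABO genotype from AO × BO: 1/4 AB, 1/4 AO, 1/4 BO, 1/4 OO.
Crossing each possibility with the mother AB and summing P(type AB): 1/4·1/2 + 1/4·1/4 + 1/4·1/4 + 1/4·0 = 1/4.
Similarly for Rh via the father's Rh distribution: P(Rh+) = 3/4.
Independent loci: 1/4 × 3/4 = 3/16.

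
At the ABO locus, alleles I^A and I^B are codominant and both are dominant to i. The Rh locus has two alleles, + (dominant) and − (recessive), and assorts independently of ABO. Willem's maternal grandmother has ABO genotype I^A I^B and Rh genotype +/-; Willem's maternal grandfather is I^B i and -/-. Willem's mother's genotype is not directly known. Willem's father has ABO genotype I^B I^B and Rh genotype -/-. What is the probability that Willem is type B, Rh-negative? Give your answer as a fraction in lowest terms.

9/16

Willem's mother's ABO genotype from I^A I^B × I^B i: 1/4 I^A I^B, 1/4 I^A i, 1/4 I^B I^B, 1/4 I^B i.
Crossing each possibility with the father I^B I^B and summing P(type B): 1/4·1/2 + 1/4·1/2 + 1/4·1 + 1/4·1 = 3/4.
Similarly for Rh via the mother's Rh distribution: P(Rh-) = 3/4.
Independent loci: 3/4 × 3/4 = 9/16.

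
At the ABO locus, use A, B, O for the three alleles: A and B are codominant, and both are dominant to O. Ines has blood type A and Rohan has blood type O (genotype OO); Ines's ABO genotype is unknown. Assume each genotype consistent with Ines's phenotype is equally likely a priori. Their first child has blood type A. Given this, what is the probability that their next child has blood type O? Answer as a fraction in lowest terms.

1/6

Possible genotypes: Ines ∈ {AA, AO}; Rohan ∈ {OO}.
Weight each parental genotype pair by prior × P(type-A child):
  AA × OO: posterior weight 2/3; P(next child type O) = 0.
  AO × OO: posterior weight 1/3; P(next child type O) = 1/2.
Weighted sum = 1/6.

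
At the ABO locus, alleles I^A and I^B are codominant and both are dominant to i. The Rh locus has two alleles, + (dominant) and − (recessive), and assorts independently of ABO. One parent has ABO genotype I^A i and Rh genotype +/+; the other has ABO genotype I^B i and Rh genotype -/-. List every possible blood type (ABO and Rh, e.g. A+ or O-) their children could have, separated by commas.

O+, A+, B+, AB+

Gametes from I^A i × I^B i give offspring ABO genotypes I^A I^B, I^A i, I^B i, i i, i.e. phenotypes O, A, B, AB.
Rh cross +/+ × -/- → phenotypes Rh+.
Combining independently: O+, A+, B+, AB+.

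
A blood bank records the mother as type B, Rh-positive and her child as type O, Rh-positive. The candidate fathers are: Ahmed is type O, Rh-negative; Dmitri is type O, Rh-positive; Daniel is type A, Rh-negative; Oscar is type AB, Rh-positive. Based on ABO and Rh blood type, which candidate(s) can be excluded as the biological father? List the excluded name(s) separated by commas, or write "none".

A candidate is excluded only if no genotype consistent with his phenotype could produce a type O, Rh-positive child with a type B, Rh-positive mother.
Oscar (type AB, Rh+): no genotype consistent with that phenotype can produce a type-O Rh+ child with a type-B mother.

Oscar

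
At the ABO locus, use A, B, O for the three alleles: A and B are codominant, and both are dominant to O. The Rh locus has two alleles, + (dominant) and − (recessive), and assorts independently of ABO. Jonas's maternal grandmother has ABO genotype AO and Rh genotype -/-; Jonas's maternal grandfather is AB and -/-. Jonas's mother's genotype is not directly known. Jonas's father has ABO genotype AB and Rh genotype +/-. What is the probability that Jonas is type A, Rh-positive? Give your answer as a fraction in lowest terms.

3/16

Jonas's mother's ABO genotype from AO × AB: 1/4 AA, 1/4 AB, 1/4 AO, 1/4 BO.
Crossing each possibility with the father AB and summing P(type A): 1/4·1/2 + 1/4·1/4 + 1/4·1/2 + 1/4·1/4 = 3/8.
Similarly for Rh via the mother's Rh distribution: P(Rh+) = 1/2.
Independent loci: 3/8 × 1/2 = 3/16.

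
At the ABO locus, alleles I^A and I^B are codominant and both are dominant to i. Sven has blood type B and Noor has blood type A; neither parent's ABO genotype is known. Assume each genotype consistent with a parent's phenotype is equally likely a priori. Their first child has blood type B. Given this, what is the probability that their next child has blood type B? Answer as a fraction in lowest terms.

Possible genotypes: Sven ∈ {I^B I^B, I^B i}; Noor ∈ {I^A I^A, I^A i}.
Weight each parental genotype pair by prior × P(type-B child):
  I^B I^B × I^A i: posterior weight 2/3; P(next child type B) = 1/2.
  I^B i × I^A i: posterior weight 1/3; P(next child type B) = 1/4.
Weighted sum = 5/12.

5/12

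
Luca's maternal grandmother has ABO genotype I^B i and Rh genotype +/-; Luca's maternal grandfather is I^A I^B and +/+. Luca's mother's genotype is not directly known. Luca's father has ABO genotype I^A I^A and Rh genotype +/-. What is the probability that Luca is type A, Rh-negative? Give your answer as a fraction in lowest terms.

Luca's mother's ABO genotype from I^B i × I^A I^B: 1/4 I^A I^B, 1/4 I^A i, 1/4 I^B I^B, 1/4 I^B i.
Crossing each possibility with the father I^A I^A and summing P(type A): 1/4·1/2 + 1/4·1 + 1/4·0 + 1/4·1/2 = 1/2.
Similarly for Rh via the mother's Rh distribution: P(Rh-) = 1/8.
Independent loci: 1/2 × 1/8 = 1/16.

1/16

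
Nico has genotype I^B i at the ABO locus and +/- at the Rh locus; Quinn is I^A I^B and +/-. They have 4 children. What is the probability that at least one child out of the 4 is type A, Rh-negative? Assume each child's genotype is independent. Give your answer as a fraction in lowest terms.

ABO cross I^B i × I^A I^B → 1/4 A, 1/2 B, 1/4 AB.
Rh cross +/- × +/- → 3/4 Rh+, 1/4 Rh-; so P(type A, Rh-negative) = 1/4 × 1/4 = 1/16 per child.
P(none) = (15/16)^4 = 50625/65536; P(at least one) = 1 − 50625/65536 = 14911/65536.

14911/65536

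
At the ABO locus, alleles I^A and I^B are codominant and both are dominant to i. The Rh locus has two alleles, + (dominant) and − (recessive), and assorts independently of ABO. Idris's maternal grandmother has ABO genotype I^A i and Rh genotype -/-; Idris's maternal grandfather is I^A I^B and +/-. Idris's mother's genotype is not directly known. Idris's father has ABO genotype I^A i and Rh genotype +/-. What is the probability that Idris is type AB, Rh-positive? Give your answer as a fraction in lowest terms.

Idris's mother's ABO genotype from I^A i × I^A I^B: 1/4 I^A I^A, 1/4 I^A I^B, 1/4 I^A i, 1/4 I^B i.
Crossing each possibility with the father I^A i and summing P(type AB): 1/4·0 + 1/4·1/4 + 1/4·0 + 1/4·1/4 = 1/8.
Similarly for Rh via the mother's Rh distribution: P(Rh+) = 5/8.
Independent loci: 1/8 × 5/8 = 5/64.

5/64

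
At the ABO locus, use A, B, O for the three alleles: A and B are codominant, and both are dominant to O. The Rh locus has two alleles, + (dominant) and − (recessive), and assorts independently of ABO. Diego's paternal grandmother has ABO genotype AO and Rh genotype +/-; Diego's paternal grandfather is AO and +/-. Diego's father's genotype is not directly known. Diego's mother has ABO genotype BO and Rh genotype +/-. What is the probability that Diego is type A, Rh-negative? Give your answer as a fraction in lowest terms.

Diego's father's ABO genotype from AO × AO: 1/4 AA, 1/2 AO, 1/4 OO.
Crossing each possibility with the mother BO and summing P(type A): 1/4·1/2 + 1/2·1/4 + 1/4·0 = 1/4.
Similarly for Rh via the father's Rh distribution: P(Rh-) = 1/4.
Independent loci: 1/4 × 1/4 = 1/16.

1/16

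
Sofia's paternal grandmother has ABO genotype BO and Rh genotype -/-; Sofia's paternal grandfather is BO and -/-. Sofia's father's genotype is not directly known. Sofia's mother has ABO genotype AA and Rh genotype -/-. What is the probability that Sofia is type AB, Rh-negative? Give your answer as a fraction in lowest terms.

1/2

Sofia's father's ABO genotype from BO × BO: 1/4 BB, 1/2 BO, 1/4 OO.
Crossing each possibility with the mother AA and summing P(type AB): 1/4·1 + 1/2·1/2 + 1/4·0 = 1/2.
Similarly for Rh via the father's Rh distribution: P(Rh-) = 1.
Independent loci: 1/2 × 1 = 1/2.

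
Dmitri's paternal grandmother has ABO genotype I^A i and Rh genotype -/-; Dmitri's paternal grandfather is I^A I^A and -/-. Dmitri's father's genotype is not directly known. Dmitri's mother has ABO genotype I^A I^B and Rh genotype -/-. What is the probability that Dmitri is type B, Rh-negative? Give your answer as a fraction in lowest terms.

Dmitri's father's ABO genotype from I^A i × I^A I^A: 1/2 I^A I^A, 1/2 I^A i.
Crossing each possibility with the mother I^A I^B and summing P(type B): 1/2·0 + 1/2·1/4 = 1/8.
Similarly for Rh via the father's Rh distribution: P(Rh-) = 1.
Independent loci: 1/8 × 1 = 1/8.

1/8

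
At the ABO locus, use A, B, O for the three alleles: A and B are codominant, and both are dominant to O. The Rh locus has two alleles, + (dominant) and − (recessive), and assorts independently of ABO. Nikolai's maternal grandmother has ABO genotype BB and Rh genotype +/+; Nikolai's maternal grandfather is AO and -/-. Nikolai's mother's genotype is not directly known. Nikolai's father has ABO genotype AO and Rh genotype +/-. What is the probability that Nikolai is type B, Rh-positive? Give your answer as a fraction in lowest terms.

Nikolai's mother's ABO genotype from BB × AO: 1/2 AB, 1/2 BO.
Crossing each possibility with the father AO and summing P(type B): 1/2·1/4 + 1/2·1/4 = 1/4.
Similarly for Rh via the mother's Rh distribution: P(Rh+) = 3/4.
Independent loci: 1/4 × 3/4 = 3/16.

3/16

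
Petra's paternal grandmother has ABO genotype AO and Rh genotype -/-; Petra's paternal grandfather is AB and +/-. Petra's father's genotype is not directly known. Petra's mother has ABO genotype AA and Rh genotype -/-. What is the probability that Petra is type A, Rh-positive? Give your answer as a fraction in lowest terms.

Petra's father's ABO genotype from AO × AB: 1/4 AA, 1/4 AB, 1/4 AO, 1/4 BO.
Crossing each possibility with the mother AA and summing P(type A): 1/4·1 + 1/4·1/2 + 1/4·1 + 1/4·1/2 = 3/4.
Similarly for Rh via the father's Rh distribution: P(Rh+) = 1/4.
Independent loci: 3/4 × 1/4 = 3/16.

3/16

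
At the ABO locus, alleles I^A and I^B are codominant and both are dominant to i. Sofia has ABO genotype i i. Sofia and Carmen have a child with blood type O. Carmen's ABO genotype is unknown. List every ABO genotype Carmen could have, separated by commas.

I^A i, I^B i, i i

For each candidate genotype of Carmen, check whether crossing it with i i can produce every observed child phenotype.
  I^A I^A → possible child types {A} ✗
  I^A I^B → possible child types {A, B} ✗
  I^A i → possible child types {O, A} ✓
  I^B I^B → possible child types {B} ✗
  I^B i → possible child types {O, B} ✓
  i i → possible child types {O} ✓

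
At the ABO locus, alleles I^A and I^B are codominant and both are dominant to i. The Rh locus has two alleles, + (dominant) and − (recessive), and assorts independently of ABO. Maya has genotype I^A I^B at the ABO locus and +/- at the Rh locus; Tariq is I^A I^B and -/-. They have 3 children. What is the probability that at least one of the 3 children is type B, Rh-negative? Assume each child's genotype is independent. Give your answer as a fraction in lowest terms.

169/512

ABO cross I^A I^B × I^A I^B → 1/4 A, 1/4 B, 1/2 AB.
Rh cross +/- × -/- → 1/2 Rh+, 1/2 Rh-; so P(type B, Rh-negative) = 1/4 × 1/2 = 1/8 per child.
P(none) = (7/8)^3 = 343/512; P(at least one) = 1 − 343/512 = 169/512.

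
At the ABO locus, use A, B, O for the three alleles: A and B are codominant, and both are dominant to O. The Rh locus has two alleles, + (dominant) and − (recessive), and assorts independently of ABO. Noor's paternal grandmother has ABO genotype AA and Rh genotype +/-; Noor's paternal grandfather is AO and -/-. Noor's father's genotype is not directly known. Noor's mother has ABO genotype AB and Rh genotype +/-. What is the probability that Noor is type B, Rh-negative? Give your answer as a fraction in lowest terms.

3/64

Noor's father's ABO genotype from AA × AO: 1/2 AA, 1/2 AO.
Crossing each possibility with the mother AB and summing P(type B): 1/2·0 + 1/2·1/4 = 1/8.
Similarly for Rh via the father's Rh distribution: P(Rh-) = 3/8.
Independent loci: 1/8 × 3/8 = 3/64.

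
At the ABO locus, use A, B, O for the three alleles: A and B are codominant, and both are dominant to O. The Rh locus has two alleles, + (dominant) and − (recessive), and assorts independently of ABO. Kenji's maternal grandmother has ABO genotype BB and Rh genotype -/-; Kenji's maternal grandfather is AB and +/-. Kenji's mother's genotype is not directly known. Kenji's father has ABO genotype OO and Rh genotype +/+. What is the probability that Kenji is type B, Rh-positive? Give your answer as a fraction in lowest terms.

3/4

Kenji's mother's ABO genotype from BB × AB: 1/2 AB, 1/2 BB.
Crossing each possibility with the father OO and summing P(type B): 1/2·1/2 + 1/2·1 = 3/4.
Similarly for Rh via the mother's Rh distribution: P(Rh+) = 1.
Independent loci: 3/4 × 1 = 3/4.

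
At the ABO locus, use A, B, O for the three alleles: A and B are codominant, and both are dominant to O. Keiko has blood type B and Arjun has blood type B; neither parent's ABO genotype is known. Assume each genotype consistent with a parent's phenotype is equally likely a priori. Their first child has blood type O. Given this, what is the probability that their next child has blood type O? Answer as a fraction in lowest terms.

Possible genotypes: Keiko ∈ {BB, BO}; Arjun ∈ {BB, BO}.
Weight each parental genotype pair by prior × P(type-O child):
  BO × BO: posterior weight 1; P(next child type O) = 1/4.
Weighted sum = 1/4.

1/4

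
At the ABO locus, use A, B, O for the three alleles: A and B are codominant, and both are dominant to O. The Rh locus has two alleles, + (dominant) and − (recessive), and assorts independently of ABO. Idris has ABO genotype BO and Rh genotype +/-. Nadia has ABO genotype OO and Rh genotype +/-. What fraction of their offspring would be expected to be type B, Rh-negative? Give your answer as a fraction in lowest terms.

ABO cross BO × OO → offspring phenotypes: 1/2 O, 1/2 B.
Rh cross +/- × +/- → 3/4 Rh+, 1/4 Rh-.
Independent loci: P(type B, Rh-negative) = 1/2 × 1/4 = 1/8.

1/8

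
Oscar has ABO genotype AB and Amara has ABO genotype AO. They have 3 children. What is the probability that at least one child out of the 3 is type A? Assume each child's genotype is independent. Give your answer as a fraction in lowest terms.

ABO cross AB × AO → 1/2 A, 1/4 B, 1/4 AB.
So P(type A) = 1/2 per child.
P(none) = (1/2)^3 = 1/8; P(at least one) = 1 − 1/8 = 7/8.

7/8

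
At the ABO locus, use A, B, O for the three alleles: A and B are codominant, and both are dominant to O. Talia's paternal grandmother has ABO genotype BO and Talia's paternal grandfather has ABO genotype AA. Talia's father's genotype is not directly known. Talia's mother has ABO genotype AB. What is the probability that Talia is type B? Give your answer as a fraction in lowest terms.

Talia's father's ABO genotype from BO × AA: 1/2 AB, 1/2 AO.
Crossing each possibility with the mother AB and summing P(type B): 1/2·1/4 + 1/2·1/4 = 1/4.

1/4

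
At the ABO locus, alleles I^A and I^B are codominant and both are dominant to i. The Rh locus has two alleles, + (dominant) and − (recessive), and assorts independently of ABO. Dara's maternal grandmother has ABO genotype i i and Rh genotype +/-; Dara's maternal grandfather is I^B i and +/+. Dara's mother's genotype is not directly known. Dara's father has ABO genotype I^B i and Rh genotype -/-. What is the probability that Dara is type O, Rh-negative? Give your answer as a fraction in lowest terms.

Dara's mother's ABO genotype from i i × I^B i: 1/2 I^B i, 1/2 i i.
Crossing each possibility with the father I^B i and summing P(type O): 1/2·1/4 + 1/2·1/2 = 3/8.
Similarly for Rh via the mother's Rh distribution: P(Rh-) = 1/4.
Independent loci: 3/8 × 1/4 = 3/32.

3/32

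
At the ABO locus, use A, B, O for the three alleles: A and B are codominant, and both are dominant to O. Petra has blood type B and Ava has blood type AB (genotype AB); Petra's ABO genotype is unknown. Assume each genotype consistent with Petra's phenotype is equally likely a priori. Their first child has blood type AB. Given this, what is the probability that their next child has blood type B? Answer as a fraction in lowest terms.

1/2

Possible genotypes: Petra ∈ {BB, BO}; Ava ∈ {AB}.
Weight each parental genotype pair by prior × P(type-AB child):
  BB × AB: posterior weight 2/3; P(next child type B) = 1/2.
  BO × AB: posterior weight 1/3; P(next child type B) = 1/2.
Weighted sum = 1/2.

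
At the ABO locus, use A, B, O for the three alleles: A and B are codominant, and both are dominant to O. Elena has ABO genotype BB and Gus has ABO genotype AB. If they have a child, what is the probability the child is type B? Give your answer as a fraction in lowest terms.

ABO cross BB × AB → offspring phenotypes: 1/2 B, 1/2 AB.
So P(type B) = 1/2.

1/2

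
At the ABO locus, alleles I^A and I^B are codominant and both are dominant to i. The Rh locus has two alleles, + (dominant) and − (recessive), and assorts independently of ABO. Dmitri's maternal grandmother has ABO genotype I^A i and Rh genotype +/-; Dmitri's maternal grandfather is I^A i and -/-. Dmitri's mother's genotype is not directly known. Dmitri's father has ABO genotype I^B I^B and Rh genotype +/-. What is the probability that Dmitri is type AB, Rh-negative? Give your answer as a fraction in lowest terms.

Dmitri's mother's ABO genotype from I^A i × I^A i: 1/4 I^A I^A, 1/2 I^A i, 1/4 i i.
Crossing each possibility with the father I^B I^B and summing P(type AB): 1/4·1 + 1/2·1/2 + 1/4·0 = 1/2.
Similarly for Rh via the mother's Rh distribution: P(Rh-) = 3/8.
Independent loci: 1/2 × 3/8 = 3/16.

3/16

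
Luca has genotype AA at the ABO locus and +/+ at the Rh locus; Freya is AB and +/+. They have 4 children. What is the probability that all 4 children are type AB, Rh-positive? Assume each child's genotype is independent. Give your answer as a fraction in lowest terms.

1/16

ABO cross AA × AB → 1/2 A, 1/2 AB.
Rh cross +/+ × +/+ → 1 Rh+; so P(type AB, Rh-positive) = 1/2 × 1 = 1/2 per child.
All 4 independent: (1/2)^4 = 1/16.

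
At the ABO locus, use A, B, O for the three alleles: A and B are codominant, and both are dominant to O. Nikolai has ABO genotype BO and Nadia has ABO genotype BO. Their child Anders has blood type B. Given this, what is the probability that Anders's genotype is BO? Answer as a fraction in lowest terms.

Cross BO × BO → 1/4 BB, 1/2 BO, 1/4 OO.
Type-B genotypes among offspring: BB (1/4), BO (1/2); total 3/4.
P(BO | type B) = (1/2) / (3/4) = 2/3.

2/3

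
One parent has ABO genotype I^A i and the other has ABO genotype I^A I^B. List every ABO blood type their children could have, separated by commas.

A, B, AB

Gametes from I^A i × I^A I^B give offspring ABO genotypes I^A I^A, I^A I^B, I^A i, I^B i, i.e. phenotypes A, B, AB.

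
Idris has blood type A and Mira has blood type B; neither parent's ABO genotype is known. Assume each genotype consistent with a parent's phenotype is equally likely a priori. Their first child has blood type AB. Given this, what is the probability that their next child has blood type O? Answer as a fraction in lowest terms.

Possible genotypes: Idris ∈ {AA, AO}; Mira ∈ {BB, BO}.
Weight each parental genotype pair by prior × P(type-AB child):
  AA × BB: posterior weight 4/9; P(next child type O) = 0.
  AA × BO: posterior weight 2/9; P(next child type O) = 0.
  AO × BB: posterior weight 2/9; P(next child type O) = 0.
  AO × BO: posterior weight 1/9; P(next child type O) = 1/4.
Weighted sum = 1/36.

1/36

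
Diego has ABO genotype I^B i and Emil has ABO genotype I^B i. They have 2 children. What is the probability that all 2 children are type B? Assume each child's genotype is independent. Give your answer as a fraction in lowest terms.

9/16

ABO cross I^B i × I^B i → 1/4 O, 3/4 B.
So P(type B) = 3/4 per child.
All 2 independent: (3/4)^2 = 9/16.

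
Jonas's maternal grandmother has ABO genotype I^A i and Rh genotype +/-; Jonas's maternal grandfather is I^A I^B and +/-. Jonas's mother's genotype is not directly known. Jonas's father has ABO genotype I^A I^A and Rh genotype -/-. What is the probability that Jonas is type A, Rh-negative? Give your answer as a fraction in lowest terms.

Jonas's mother's ABO genotype from I^A i × I^A I^B: 1/4 I^A I^A, 1/4 I^A I^B, 1/4 I^A i, 1/4 I^B i.
Crossing each possibility with the father I^A I^A and summing P(type A): 1/4·1 + 1/4·1/2 + 1/4·1 + 1/4·1/2 = 3/4.
Similarly for Rh via the mother's Rh distribution: P(Rh-) = 1/2.
Independent loci: 3/4 × 1/2 = 3/8.

3/8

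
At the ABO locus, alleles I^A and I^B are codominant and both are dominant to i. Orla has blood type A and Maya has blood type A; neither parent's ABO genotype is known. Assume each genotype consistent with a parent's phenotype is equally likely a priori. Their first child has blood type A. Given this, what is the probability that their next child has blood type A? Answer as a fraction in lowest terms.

Possible genotypes: Orla ∈ {I^A I^A, I^A i}; Maya ∈ {I^A I^A, I^A i}.
Weight each parental genotype pair by prior × P(type-A child):
  I^A I^A × I^A I^A: posterior weight 4/15; P(next child type A) = 1.
  I^A I^A × I^A i: posterior weight 4/15; P(next child type A) = 1.
  I^A i × I^A I^A: posterior weight 4/15; P(next child type A) = 1.
  I^A i × I^A i: posterior weight 1/5; P(next child type A) = 3/4.
Weighted sum = 19/20.

19/20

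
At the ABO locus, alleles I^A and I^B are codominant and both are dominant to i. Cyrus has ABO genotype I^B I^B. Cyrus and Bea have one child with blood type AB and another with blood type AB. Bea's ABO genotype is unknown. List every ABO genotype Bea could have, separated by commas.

For each candidate genotype of Bea, check whether crossing it with I^B I^B can produce every observed child phenotype.
  I^A I^A → possible child types {AB} ✓
  I^A I^B → possible child types {B, AB} ✓
  I^A i → possible child types {B, AB} ✓
  I^B I^B → possible child types {B} ✗
  I^B i → possible child types {B} ✗
  i i → possible child types {B} ✗

I^A I^A, I^A I^B, I^A i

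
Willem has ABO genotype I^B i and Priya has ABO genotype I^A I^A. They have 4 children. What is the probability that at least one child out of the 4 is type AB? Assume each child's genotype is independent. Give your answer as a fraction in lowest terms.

ABO cross I^B i × I^A I^A → 1/2 A, 1/2 AB.
So P(type AB) = 1/2 per child.
P(none) = (1/2)^4 = 1/16; P(at least one) = 1 − 1/16 = 15/16.

15/16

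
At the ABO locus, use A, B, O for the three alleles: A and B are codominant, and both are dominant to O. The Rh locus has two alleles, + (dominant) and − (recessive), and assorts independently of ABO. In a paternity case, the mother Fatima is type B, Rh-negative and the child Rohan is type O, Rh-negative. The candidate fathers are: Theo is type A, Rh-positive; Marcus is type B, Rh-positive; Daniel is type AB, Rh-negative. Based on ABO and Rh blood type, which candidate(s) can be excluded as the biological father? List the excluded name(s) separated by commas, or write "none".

A candidate is excluded only if no genotype consistent with his phenotype could produce a type O, Rh-negative child with a type B, Rh-negative mother.
Daniel (type AB, Rh-): no genotype consistent with that phenotype can produce a type-O Rh- child with a type-B mother.

Daniel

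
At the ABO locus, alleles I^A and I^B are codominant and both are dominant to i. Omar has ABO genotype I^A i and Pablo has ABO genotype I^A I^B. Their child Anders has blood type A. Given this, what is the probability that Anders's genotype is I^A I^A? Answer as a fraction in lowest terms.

Cross I^A i × I^A I^B → 1/4 I^A I^A, 1/4 I^A I^B, 1/4 I^A i, 1/4 I^B i.
Type-A genotypes among offspring: I^A I^A (1/4), I^A i (1/4); total 1/2.
P(I^A I^A | type A) = (1/4) / (1/2) = 1/2.

1/2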